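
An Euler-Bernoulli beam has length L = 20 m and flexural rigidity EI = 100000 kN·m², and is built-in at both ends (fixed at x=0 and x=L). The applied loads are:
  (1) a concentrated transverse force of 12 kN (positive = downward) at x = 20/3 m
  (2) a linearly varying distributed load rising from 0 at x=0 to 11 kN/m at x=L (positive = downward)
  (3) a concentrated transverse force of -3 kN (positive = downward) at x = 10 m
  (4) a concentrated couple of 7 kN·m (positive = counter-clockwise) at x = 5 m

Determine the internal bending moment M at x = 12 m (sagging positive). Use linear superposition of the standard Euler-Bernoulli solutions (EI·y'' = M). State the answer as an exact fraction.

M(12) = 66659/720 kN·m

Load 1 — point force P=12 kN at a=20/3 m (b=L-a=40/3):
  M_1 = Pa²(a+3b)(L-x)/L³ - Pa²b/L²  [x>a] = 12·(20/3)²·((20/3)+3·(40/3))·(20-12)/20³ - 12·(20/3)²·(40/3)/20² = 64/9 kN·m
Load 2 — triangular load w₀=11 kN/m (0→w₀ over full span):
  M_2 = 3w₀Lx/20 - w₀L²/30 - w₀x³/(6L) = 3·11·20·12/20 - 11·20²/30 - 11·12³/(6·20) = 1364/15 kN·m
Load 3 — point force P=-3 kN at a=10 m (b=L-a=10):
  M_3 = Pa²(a+3b)(L-x)/L³ - Pa²b/L²  [x>a] = (-3)·10²·(10+3·10)·(20-12)/20³ - (-3)·10²·10/20² = -9/2 kN·m
Load 4 — applied couple M₀=7 kN·m at a=5 m (b=L-a=15):
  M_4 = R_Ax - M_A - M₀  [x>a] with R_A=63/160, M_A=-21/16 = (63/160)·12 - (-21/16) - 7 = -77/80 kN·m
Superposition: M = Σ M_i = 66659/720 kN·m ≈ 92.581944 kN·m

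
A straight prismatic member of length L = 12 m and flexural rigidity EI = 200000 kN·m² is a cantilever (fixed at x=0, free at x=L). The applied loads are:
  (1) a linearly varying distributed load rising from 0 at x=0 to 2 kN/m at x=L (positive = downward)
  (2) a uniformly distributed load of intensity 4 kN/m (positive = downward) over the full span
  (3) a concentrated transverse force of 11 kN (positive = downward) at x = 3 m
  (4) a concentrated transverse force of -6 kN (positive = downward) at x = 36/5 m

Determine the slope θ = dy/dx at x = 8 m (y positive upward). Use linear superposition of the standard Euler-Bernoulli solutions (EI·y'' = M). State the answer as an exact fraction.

Load 1 — triangular load w₀=2 kN/m (0→w₀ over full span):
  θ_1 = (w₀Lx²/4-w₀L²x/3-w₀x⁴/(24L))/EI = (2·12·8²/4-2·12²·8/3-2·8⁴/(24·12))/200000 = -58/28125 rad
Load 2 — uniform load w=4 kN/m over full span:
  θ_2 = -wx(x²-3Lx+3L²)/(6EI) = -4·8·(8²-3·12·8+3·12²)/(6·200000) = -52/9375 rad
Load 3 — point force P=11 kN at a=3 m (b=L-a=9):
  θ_3 = -Pa²/(2EI)  [x>a] = -11·3²/(2·200000) = -99/400000 rad
Load 4 — point force P=-6 kN at a=36/5 m (b=L-a=24/5):
  θ_4 = -Pa²/(2EI)  [x>a] = -(-6)·(36/5)²/(2·200000) = 243/312500 rad
Superposition: θ = Σ θ_i = -637091/90000000 rad ≈ -0.007079 rad

θ(8) = -637091/90000000 rad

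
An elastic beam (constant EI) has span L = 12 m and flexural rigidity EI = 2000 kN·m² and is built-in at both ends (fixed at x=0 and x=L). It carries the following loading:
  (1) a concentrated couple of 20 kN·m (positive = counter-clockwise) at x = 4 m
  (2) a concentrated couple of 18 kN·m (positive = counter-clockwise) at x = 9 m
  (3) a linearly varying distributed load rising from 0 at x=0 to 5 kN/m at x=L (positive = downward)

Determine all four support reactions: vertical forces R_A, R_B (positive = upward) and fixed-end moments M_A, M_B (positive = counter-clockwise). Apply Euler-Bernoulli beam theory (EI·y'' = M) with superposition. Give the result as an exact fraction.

Load 1 — applied couple M₀=20 kN·m at a=4 m (b=L-a=8):
  R_A = 6M₀ab/L³ = 6·20·4·8/12³ = 20/9 kN
  M_A = M₀b(2a-b)/L² = 20·8·(2·4-8)/12² = 0 kN·m
  R_B = -6M₀ab/L³ = -6·20·4·8/12³ = -20/9 kN
  M_B = M₀a(2b-a)/L² = 20·4·(2·8-4)/12² = 20/3 kN·m
Load 2 — applied couple M₀=18 kN·m at a=9 m (b=L-a=3):
  R_A = 6M₀ab/L³ = 6·18·9·3/12³ = 27/16 kN
  M_A = M₀b(2a-b)/L² = 18·3·(2·9-3)/12² = 45/8 kN·m
  R_B = -6M₀ab/L³ = -6·18·9·3/12³ = -27/16 kN
  M_B = M₀a(2b-a)/L² = 18·9·(2·3-9)/12² = -27/8 kN·m
Load 3 — triangular load w₀=5 kN/m (0→w₀ over full span):
  R_A = 3w₀L/20 = 3·5·12/20 = 9 kN
  M_A = w₀L²/30 = 5·12²/30 = 24 kN·m
  R_B = 7w₀L/20 = 7·5·12/20 = 21 kN
  M_B = -w₀L²/20 = -5·12²/20 = -36 kN·m
Superposition: R_A = 1859/144 kN, M_A = 237/8 kN·m, R_B = 2461/144 kN, M_B = -785/24 kN·m

R_A = 1859/144 kN, M_A = 237/8 kN·m, R_B = 2461/144 kN, M_B = -785/24 kN·m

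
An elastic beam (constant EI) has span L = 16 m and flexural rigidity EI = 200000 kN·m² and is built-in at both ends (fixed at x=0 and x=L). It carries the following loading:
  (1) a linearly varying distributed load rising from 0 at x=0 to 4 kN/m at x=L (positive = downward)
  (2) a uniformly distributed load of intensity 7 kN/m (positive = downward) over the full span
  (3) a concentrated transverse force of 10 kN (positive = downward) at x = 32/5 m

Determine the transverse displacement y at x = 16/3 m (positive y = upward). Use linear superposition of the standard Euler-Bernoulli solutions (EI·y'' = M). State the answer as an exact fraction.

Load 1 — triangular load w₀=4 kN/m (0→w₀ over full span):
  y_1 = -w₀x²(L-x)²(x+2L)/(120LEI) = -4·(16/3)²·(16-(16/3))²·((16/3)+2·16)/(120·16·200000) = -14336/11390625 m
Load 2 — uniform load w=7 kN/m over full span:
  y_2 = -wx²(L-x)²/(24EI) = -7·(16/3)²·(16-(16/3))²/(24·200000) = -3584/759375 m
Load 3 — point force P=10 kN at a=32/5 m (b=L-a=48/5):
  y_3 = -Pb²x²(3aL-(3a+b)x)/(6L³EI)  [x≤a] = -10·(48/5)²·(16/3)²·(3·(32/5)·16-(3·(32/5)+(48/5))·(16/3))/(6·16³·200000) = -64/78125 m
Superposition: y = Σ y_i = -387136/56953125 m ≈ -0.006797 m

y(16/3) = -387136/56953125 m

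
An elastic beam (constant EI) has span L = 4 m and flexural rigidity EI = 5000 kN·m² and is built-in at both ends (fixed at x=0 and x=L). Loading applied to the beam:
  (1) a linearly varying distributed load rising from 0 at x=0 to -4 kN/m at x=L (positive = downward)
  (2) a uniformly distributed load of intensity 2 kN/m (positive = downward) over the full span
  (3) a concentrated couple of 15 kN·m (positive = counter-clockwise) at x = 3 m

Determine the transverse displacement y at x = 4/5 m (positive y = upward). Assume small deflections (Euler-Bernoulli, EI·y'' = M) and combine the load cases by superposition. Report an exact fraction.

y(4/5) = -37673/156250000 m

Load 1 — triangular load w₀=-4 kN/m (0→w₀ over full span):
  y_1 = -w₀x²(L-x)²(x+2L)/(120LEI) = -(-4)·(4/5)²·(4-(4/5))²·((4/5)+2·4)/(120·4·5000) = 2816/29296875 m
Load 2 — uniform load w=2 kN/m over full span:
  y_2 = -wx²(L-x)²/(24EI) = -2·(4/5)²·(4-(4/5))²/(24·5000) = -128/1171875 m
Load 3 — applied couple M₀=15 kN·m at a=3 m (b=L-a=1):
  y_3 = (R_Ax³/6 - M_Ax²/2)/EI  [x≤a] with R_A=135/32, M_A=75/16 = ((135/32)·(4/5)³/6 - (75/16)·(4/5)²/2)/5000 = -57/250000 m
Superposition: y = Σ y_i = -37673/156250000 m ≈ -0.000241 m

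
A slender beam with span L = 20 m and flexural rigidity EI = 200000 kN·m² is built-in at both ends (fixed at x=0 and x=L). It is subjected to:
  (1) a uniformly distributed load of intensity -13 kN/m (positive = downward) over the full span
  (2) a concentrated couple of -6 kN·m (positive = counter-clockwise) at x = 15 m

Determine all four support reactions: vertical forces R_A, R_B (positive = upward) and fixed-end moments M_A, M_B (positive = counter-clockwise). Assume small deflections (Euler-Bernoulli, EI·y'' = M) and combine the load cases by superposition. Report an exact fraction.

Load 1 — uniform load w=-13 kN/m over full span:
  R_A = wL/2 = (-13)·20/2 = -130 kN
  M_A = wL²/12 = (-13)·20²/12 = -1300/3 kN·m
  R_B = wL/2 = (-13)·20/2 = -130 kN
  M_B = -wL²/12 = -(-13)·20²/12 = 1300/3 kN·m
Load 2 — applied couple M₀=-6 kN·m at a=15 m (b=L-a=5):
  R_A = 6M₀ab/L³ = 6·(-6)·15·5/20³ = -27/80 kN
  M_A = M₀b(2a-b)/L² = (-6)·5·(2·15-5)/20² = -15/8 kN·m
  R_B = -6M₀ab/L³ = -6·(-6)·15·5/20³ = 27/80 kN
  M_B = M₀a(2b-a)/L² = (-6)·15·(2·5-15)/20² = 9/8 kN·m
Superposition: R_A = -10427/80 kN, M_A = -10445/24 kN·m, R_B = -10373/80 kN, M_B = 10427/24 kN·m

R_A = -10427/80 kN, M_A = -10445/24 kN·m, R_B = -10373/80 kN, M_B = 10427/24 kN·m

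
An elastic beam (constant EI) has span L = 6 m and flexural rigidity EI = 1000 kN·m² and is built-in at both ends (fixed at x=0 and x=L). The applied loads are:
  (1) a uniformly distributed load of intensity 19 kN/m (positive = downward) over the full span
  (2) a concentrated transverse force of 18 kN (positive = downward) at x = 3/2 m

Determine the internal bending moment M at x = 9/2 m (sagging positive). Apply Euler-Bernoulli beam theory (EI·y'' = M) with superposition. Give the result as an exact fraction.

M(9/2) = 201/32 kN·m

Load 1 — uniform load w=19 kN/m over full span:
  M_1 = wLx/2 - wL²/12 - wx²/2 = 19·6·(9/2)/2 - 19·6²/12 - 19·(9/2)²/2 = 57/8 kN·m
Load 2 — point force P=18 kN at a=3/2 m (b=L-a=9/2):
  M_2 = Pa²(a+3b)(L-x)/L³ - Pa²b/L²  [x>a] = 18·(3/2)²·((3/2)+3·(9/2))·(6-(9/2))/6³ - 18·(3/2)²·(9/2)/6² = -27/32 kN·m
Superposition: M = Σ M_i = 201/32 kN·m ≈ 6.281250 kN·m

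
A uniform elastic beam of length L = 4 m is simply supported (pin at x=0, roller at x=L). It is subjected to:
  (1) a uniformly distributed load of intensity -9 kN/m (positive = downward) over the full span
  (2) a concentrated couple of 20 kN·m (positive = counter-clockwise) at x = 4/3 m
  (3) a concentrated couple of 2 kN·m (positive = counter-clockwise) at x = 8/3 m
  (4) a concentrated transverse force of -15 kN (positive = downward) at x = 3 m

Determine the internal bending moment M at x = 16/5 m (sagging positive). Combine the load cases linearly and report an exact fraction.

M(16/5) = -623/25 kN·m

Load 1 — uniform load w=-9 kN/m over full span:
  M_1 = wx(L-x)/2 = (-9)·(16/5)·(4-(16/5))/2 = -288/25 kN·m
Load 2 — applied couple M₀=20 kN·m at a=4/3 m (b=L-a=8/3):
  M_2 = M₀x/L - M₀  [x>a] = 20·(16/5)/4 - 20 = -4 kN·m
Load 3 — applied couple M₀=2 kN·m at a=8/3 m (b=L-a=4/3):
  M_3 = M₀x/L - M₀  [x>a] = 2·(16/5)/4 - 2 = -2/5 kN·m
Load 4 — point force P=-15 kN at a=3 m (b=L-a=1):
  M_4 = Pa(L-x)/L  [x>a] = (-15)·3·(4-(16/5))/4 = -9 kN·m
Superposition: M = Σ M_i = -623/25 kN·m ≈ -24.920000 kN·m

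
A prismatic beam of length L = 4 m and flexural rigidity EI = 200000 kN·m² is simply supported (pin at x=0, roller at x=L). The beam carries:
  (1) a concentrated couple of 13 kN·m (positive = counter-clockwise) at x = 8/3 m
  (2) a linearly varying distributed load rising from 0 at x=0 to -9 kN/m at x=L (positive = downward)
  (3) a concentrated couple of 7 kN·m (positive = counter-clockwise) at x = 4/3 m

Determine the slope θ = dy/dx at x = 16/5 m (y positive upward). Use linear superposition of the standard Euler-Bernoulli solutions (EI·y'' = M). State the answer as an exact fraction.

Load 1 — applied couple M₀=13 kN·m at a=8/3 m (b=L-a=4/3):
  θ_1 = (M₀x²/(2L)-M₀(x-a)+C₁)/EI  [x>a] with C₁=M₀(3b²-L²)/(6L)=-52/9 = (13·(16/5)²/(2·4)-13·((16/5)-(8/3))+(-52/9))/200000 = 221/11250000 rad
Load 2 — triangular load w₀=-9 kN/m (0→w₀ over full span):
  θ_2 = -w₀(7L⁴-30L²x²+15x⁴)/(360LEI) = -(-9)·(7·4⁴-30·4²·(16/5)²+15·(16/5)⁴)/(360·4·200000) = -757/15625000 rad
Load 3 — applied couple M₀=7 kN·m at a=4/3 m (b=L-a=8/3):
  θ_3 = (M₀x²/(2L)-M₀(x-a)+C₁)/EI  [x>a] with C₁=M₀(3b²-L²)/(6L)=14/9 = (7·(16/5)²/(2·4)-7·((16/5)-(4/3))+(14/9))/200000 = -287/22500000 rad
Superposition: θ = Σ θ_i = -23377/562500000 rad ≈ -0.000042 rad

θ(16/5) = -23377/562500000 rad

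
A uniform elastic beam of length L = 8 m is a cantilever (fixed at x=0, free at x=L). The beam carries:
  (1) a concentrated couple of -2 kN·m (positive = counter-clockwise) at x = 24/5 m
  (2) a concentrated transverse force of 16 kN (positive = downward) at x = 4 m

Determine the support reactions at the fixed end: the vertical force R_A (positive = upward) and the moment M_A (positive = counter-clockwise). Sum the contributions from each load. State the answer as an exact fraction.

R_A = 16 kN, M_A = 66 kN·m

Load 1 — applied couple M₀=-2 kN·m at a=24/5 m (b=L-a=16/5):
  R_A = 0 kN
  M_A = -M₀ = -(-2) = 2 kN·m
Load 2 — point force P=16 kN at a=4 m (b=L-a=4):
  R_A = P = 16 kN
  M_A = Pa = 16·4 = 64 kN·m
Superposition: R_A = 16 kN, M_A = 66 kN·m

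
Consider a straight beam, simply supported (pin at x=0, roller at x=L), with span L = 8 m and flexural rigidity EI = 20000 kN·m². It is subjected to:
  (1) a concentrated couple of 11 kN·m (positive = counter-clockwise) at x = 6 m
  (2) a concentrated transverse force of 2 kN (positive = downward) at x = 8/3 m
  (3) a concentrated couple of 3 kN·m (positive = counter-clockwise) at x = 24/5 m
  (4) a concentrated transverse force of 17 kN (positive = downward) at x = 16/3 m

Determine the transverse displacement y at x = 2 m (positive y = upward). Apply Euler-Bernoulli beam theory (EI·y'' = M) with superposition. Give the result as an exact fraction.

Load 1 — applied couple M₀=11 kN·m at a=6 m (b=L-a=2):
  y_1 = (M₀x³/(6L)+C₁x)/EI  [x≤a] with C₁=M₀(3b²-L²)/(6L)=-143/12 = (11·2³/(6·8)+(-143/12)·2)/20000 = -11/10000 m
Load 2 — point force P=2 kN at a=8/3 m (b=L-a=16/3):
  y_2 = -Pbx(L²-b²-x²)/(6LEI)  [x≤a] = -2·(16/3)·2·(8²-(16/3)²-2²)/(6·8·20000) = -71/101250 m
Load 3 — applied couple M₀=3 kN·m at a=24/5 m (b=L-a=16/5):
  y_3 = (M₀x³/(6L)+C₁x)/EI  [x≤a] with C₁=M₀(3b²-L²)/(6L)=-52/25 = (3·2³/(6·8)+(-52/25)·2)/20000 = -183/1000000 m
Load 4 — point force P=17 kN at a=16/3 m (b=L-a=8/3):
  y_4 = -Pbx(L²-b²-x²)/(6LEI)  [x≤a] = -17·(8/3)·2·(8²-(8/3)²-2²)/(6·8·20000) = -2023/405000 m
Superposition: y = Σ y_i = -188441/27000000 m ≈ -0.006979 m

y(2) = -188441/27000000 m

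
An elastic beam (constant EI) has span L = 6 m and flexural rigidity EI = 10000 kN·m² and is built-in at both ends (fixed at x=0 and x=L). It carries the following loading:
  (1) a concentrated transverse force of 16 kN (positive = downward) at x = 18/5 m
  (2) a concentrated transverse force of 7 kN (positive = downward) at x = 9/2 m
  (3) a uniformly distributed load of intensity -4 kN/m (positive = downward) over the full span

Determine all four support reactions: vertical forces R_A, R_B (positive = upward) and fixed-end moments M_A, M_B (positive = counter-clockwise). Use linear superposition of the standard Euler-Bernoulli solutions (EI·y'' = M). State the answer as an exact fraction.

R_A = -21097/4000 kN, M_A = -3261/4000 kN·m, R_B = 17097/4000 kN, M_B = -30921/4000 kN·m

Load 1 — point force P=16 kN at a=18/5 m (b=L-a=12/5):
  R_A = Pb²(3a+b)/L³ = 16·(12/5)²·(3·(18/5)+(12/5))/6³ = 704/125 kN
  M_A = Pab²/L² = 16·(18/5)·(12/5)²/6² = 1152/125 kN·m
  R_B = Pa²(a+3b)/L³ = 16·(18/5)²·((18/5)+3·(12/5))/6³ = 1296/125 kN
  M_B = -Pa²b/L² = -16·(18/5)²·(12/5)/6² = -1728/125 kN·m
Load 2 — point force P=7 kN at a=9/2 m (b=L-a=3/2):
  R_A = Pb²(3a+b)/L³ = 7·(3/2)²·(3·(9/2)+(3/2))/6³ = 35/32 kN
  M_A = Pab²/L² = 7·(9/2)·(3/2)²/6² = 63/32 kN·m
  R_B = Pa²(a+3b)/L³ = 7·(9/2)²·((9/2)+3·(3/2))/6³ = 189/32 kN
  M_B = -Pa²b/L² = -7·(9/2)²·(3/2)/6² = -189/32 kN·m
Load 3 — uniform load w=-4 kN/m over full span:
  R_A = wL/2 = (-4)·6/2 = -12 kN
  M_A = wL²/12 = (-4)·6²/12 = -12 kN·m
  R_B = wL/2 = (-4)·6/2 = -12 kN
  M_B = -wL²/12 = -(-4)·6²/12 = 12 kN·m
Superposition: R_A = -21097/4000 kN, M_A = -3261/4000 kN·m, R_B = 17097/4000 kN, M_B = -30921/4000 kN·m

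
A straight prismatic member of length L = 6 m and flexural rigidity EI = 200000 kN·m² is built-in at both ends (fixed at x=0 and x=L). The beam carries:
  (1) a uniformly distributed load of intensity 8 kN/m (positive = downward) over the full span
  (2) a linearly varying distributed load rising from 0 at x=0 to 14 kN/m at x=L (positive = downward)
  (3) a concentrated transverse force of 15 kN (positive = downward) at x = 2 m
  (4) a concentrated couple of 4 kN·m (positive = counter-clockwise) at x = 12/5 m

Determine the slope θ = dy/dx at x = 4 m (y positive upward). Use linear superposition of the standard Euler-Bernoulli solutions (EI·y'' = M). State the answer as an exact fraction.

θ(4) = 911/7500000 rad

Load 1 — uniform load w=8 kN/m over full span:
  θ_1 = -wx(L-x)(L-2x)/(12EI) = -8·4·(6-4)·(6-2·4)/(12·200000) = 1/18750 rad
Load 2 — triangular load w₀=14 kN/m (0→w₀ over full span):
  θ_2 = -w₀(2x(L-x)(L-2x)(x+2L)+x²(L-x)²)/(120LEI) = -14·(2·4·(6-4)·(6-2·4)·(4+2·6)+4²·(6-4)²)/(120·6·200000) = 49/1125000 rad
Load 3 — point force P=15 kN at a=2 m (b=L-a=4):
  θ_3 = Pa²(L-x)(2bL-(3b+a)(L-x))/(2L³EI)  [x>a] = 15·2²·(6-4)·(2·4·6-(3·4+2)·(6-4))/(2·6³·200000) = 1/36000 rad
Load 4 — applied couple M₀=4 kN·m at a=12/5 m (b=L-a=18/5):
  θ_4 = (R_Ax²/2 - M_Ax - M₀(x-a))/EI  [x>a] with R_A=24/25, M_A=12/25 = ((24/25)·4²/2 - (12/25)·4 - 4·(4-(12/5)))/200000 = -1/312500 rad
Superposition: θ = Σ θ_i = 911/7500000 rad ≈ 0.000121 rad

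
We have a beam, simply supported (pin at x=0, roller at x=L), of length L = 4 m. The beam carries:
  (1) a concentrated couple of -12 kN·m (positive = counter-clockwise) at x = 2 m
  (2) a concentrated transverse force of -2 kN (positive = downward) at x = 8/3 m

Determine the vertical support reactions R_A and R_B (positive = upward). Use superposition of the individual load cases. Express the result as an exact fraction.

Load 1 — applied couple M₀=-12 kN·m at a=2 m (b=L-a=2):
  R_A = M₀/L = (-12)/4 = -3 kN
  R_B = -M₀/L = -(-12)/4 = 3 kN
Load 2 — point force P=-2 kN at a=8/3 m (b=L-a=4/3):
  R_A = Pb/L = (-2)·(4/3)/4 = -2/3 kN
  R_B = Pa/L = (-2)·(8/3)/4 = -4/3 kN
Superposition: R_A = -11/3 kN, R_B = 5/3 kN

R_A = -11/3 kN, R_B = 5/3 kN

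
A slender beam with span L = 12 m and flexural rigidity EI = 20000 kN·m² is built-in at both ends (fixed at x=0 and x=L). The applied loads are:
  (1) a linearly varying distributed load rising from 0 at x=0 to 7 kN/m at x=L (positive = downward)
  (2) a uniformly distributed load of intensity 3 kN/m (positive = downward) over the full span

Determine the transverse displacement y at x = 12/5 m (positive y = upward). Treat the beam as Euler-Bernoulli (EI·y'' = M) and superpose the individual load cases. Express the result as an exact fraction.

Load 1 — triangular load w₀=7 kN/m (0→w₀ over full span):
  y_1 = -w₀x²(L-x)²(x+2L)/(120LEI) = -7·(12/5)²·(12-(12/5))²·((12/5)+2·12)/(120·12·20000) = -33264/9765625 m
Load 2 — uniform load w=3 kN/m over full span:
  y_2 = -wx²(L-x)²/(24EI) = -3·(12/5)²·(12-(12/5))²/(24·20000) = -1296/390625 m
Superposition: y = Σ y_i = -65664/9765625 m ≈ -0.006724 m

y(12/5) = -65664/9765625 m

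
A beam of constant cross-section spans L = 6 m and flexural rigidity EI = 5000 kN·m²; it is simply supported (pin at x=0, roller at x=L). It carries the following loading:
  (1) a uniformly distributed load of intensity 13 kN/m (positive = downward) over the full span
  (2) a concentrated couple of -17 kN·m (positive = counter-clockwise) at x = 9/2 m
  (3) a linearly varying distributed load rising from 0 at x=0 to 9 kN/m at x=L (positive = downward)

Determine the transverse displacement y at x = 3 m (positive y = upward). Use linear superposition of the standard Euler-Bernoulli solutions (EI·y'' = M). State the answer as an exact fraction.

Load 1 — uniform load w=13 kN/m over full span:
  y_1 = -wx(L³-2Lx²+x³)/(24EI) = -13·3·(6³-2·6·3²+3³)/(24·5000) = -351/8000 m
Load 2 — applied couple M₀=-17 kN·m at a=9/2 m (b=L-a=3/2):
  y_2 = (M₀x³/(6L)+C₁x)/EI  [x≤a] with C₁=M₀(3b²-L²)/(6L)=221/16 = ((-17)·3³/(6·6)+(221/16)·3)/5000 = 459/80000 m
Load 3 — triangular load w₀=9 kN/m (0→w₀ over full span):
  y_3 = -w₀x(7L⁴-10L²x²+3x⁴)/(360LEI) = -9·3·(7·6⁴-10·6²·3²+3·3⁴)/(360·6·5000) = -243/16000 m
Superposition: y = Σ y_i = -2133/40000 m ≈ -0.053325 m

y(3) = -2133/40000 m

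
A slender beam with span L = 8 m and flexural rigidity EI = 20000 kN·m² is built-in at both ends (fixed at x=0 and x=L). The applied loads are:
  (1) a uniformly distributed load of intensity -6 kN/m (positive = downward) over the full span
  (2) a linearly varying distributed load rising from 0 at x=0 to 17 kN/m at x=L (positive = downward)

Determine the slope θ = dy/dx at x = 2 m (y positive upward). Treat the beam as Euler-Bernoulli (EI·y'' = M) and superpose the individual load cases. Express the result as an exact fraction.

Load 1 — uniform load w=-6 kN/m over full span:
  θ_1 = -wx(L-x)(L-2x)/(12EI) = -(-6)·2·(8-2)·(8-2·2)/(12·20000) = 3/2500 rad
Load 2 — triangular load w₀=17 kN/m (0→w₀ over full span):
  θ_2 = -w₀(2x(L-x)(L-2x)(x+2L)+x²(L-x)²)/(120LEI) = -17·(2·2·(8-2)·(8-2·2)·(2+2·8)+2²·(8-2)²)/(120·8·20000) = -663/400000 rad
Superposition: θ = Σ θ_i = -183/400000 rad ≈ -0.000458 rad

θ(2) = -183/400000 rad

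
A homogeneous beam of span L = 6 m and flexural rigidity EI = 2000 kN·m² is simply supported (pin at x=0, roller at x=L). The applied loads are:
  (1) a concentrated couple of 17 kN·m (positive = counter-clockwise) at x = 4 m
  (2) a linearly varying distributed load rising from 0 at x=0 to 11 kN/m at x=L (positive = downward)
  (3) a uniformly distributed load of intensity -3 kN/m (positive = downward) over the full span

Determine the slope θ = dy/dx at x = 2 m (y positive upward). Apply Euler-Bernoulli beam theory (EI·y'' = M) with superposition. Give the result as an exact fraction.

θ(2) = -407/45000 rad

Load 1 — applied couple M₀=17 kN·m at a=4 m (b=L-a=2):
  θ_1 = (M₀x²/(2L)+C₁)/EI  [x≤a] with C₁=M₀(3b²-L²)/(6L)=-34/3 = (17·2²/(2·6)+(-34/3))/2000 = -17/6000 rad
Load 2 — triangular load w₀=11 kN/m (0→w₀ over full span):
  θ_2 = -w₀(7L⁴-30L²x²+15x⁴)/(360LEI) = -11·(7·6⁴-30·6²·2²+15·2⁴)/(360·6·2000) = -143/11250 rad
Load 3 — uniform load w=-3 kN/m over full span:
  θ_3 = -w(L³-6Lx²+4x³)/(24EI) = -(-3)·(6³-6·6·2²+4·2³)/(24·2000) = 13/2000 rad
Superposition: θ = Σ θ_i = -407/45000 rad ≈ -0.009044 rad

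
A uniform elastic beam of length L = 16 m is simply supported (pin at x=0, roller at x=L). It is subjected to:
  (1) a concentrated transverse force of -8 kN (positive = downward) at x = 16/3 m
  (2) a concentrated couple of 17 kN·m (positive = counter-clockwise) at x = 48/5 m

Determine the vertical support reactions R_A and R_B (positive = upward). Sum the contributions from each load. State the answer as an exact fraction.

Load 1 — point force P=-8 kN at a=16/3 m (b=L-a=32/3):
  R_A = Pb/L = (-8)·(32/3)/16 = -16/3 kN
  R_B = Pa/L = (-8)·(16/3)/16 = -8/3 kN
Load 2 — applied couple M₀=17 kN·m at a=48/5 m (b=L-a=32/5):
  R_A = M₀/L = 17/16 kN
  R_B = -M₀/L = -17/16 kN
Superposition: R_A = -205/48 kN, R_B = -179/48 kN

R_A = -205/48 kN, R_B = -179/48 kN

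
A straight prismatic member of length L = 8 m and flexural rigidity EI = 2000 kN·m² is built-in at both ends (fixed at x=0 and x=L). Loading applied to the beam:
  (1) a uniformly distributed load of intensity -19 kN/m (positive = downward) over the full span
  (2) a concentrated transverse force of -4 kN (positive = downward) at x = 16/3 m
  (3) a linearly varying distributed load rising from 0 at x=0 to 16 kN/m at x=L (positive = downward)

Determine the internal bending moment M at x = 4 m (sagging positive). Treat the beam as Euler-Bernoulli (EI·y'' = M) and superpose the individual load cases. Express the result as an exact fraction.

Load 1 — uniform load w=-19 kN/m over full span:
  M_1 = wLx/2 - wL²/12 - wx²/2 = (-19)·8·4/2 - (-19)·8²/12 - (-19)·4²/2 = -152/3 kN·m
Load 2 — point force P=-4 kN at a=16/3 m (b=L-a=8/3):
  M_2 = Pb²(3a+b)x/L³ - Pab²/L²  [x≤a] = (-4)·(8/3)²·(3·(16/3)+(8/3))·4/8³ - (-4)·(16/3)·(8/3)²/8² = -16/9 kN·m
Load 3 — triangular load w₀=16 kN/m (0→w₀ over full span):
  M_3 = 3w₀Lx/20 - w₀L²/30 - w₀x³/(6L) = 3·16·8·4/20 - 16·8²/30 - 16·4³/(6·8) = 64/3 kN·m
Superposition: M = Σ M_i = -280/9 kN·m ≈ -31.111111 kN·m

M(4) = -280/9 kN·m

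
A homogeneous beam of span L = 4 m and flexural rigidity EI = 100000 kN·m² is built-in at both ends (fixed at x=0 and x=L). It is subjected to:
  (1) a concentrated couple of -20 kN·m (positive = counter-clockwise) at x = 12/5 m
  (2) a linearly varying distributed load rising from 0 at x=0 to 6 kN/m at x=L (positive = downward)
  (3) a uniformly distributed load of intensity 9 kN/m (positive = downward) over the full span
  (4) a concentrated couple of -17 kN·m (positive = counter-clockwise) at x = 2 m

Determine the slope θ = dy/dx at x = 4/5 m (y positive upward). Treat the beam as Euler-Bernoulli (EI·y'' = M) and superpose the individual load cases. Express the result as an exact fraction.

Load 1 — applied couple M₀=-20 kN·m at a=12/5 m (b=L-a=8/5):
  θ_1 = (R_Ax²/2 - M_Ax)/EI  [x≤a] with R_A=-36/5, M_A=-32/5 = ((-36/5)·(4/5)²/2 - (-32/5)·(4/5))/100000 = 11/390625 rad
Load 2 — triangular load w₀=6 kN/m (0→w₀ over full span):
  θ_2 = -w₀(2x(L-x)(L-2x)(x+2L)+x²(L-x)²)/(120LEI) = -6·(2·(4/5)·(4-(4/5))·(4-2·(4/5))·((4/5)+2·4)+(4/5)²·(4-(4/5))²)/(120·4·100000) = -28/1953125 rad
Load 3 — uniform load w=9 kN/m over full span:
  θ_3 = -wx(L-x)(L-2x)/(12EI) = -9·(4/5)·(4-(4/5))·(4-2·(4/5))/(12·100000) = -18/390625 rad
Load 4 — applied couple M₀=-17 kN·m at a=2 m (b=L-a=2):
  θ_4 = (R_Ax²/2 - M_Ax)/EI  [x≤a] with R_A=-51/8, M_A=-17/4 = ((-51/8)·(4/5)²/2 - (-17/4)·(4/5))/100000 = 17/1250000 rad
Superposition: θ = Σ θ_i = -583/31250000 rad ≈ -0.000019 rad

θ(4/5) = -583/31250000 rad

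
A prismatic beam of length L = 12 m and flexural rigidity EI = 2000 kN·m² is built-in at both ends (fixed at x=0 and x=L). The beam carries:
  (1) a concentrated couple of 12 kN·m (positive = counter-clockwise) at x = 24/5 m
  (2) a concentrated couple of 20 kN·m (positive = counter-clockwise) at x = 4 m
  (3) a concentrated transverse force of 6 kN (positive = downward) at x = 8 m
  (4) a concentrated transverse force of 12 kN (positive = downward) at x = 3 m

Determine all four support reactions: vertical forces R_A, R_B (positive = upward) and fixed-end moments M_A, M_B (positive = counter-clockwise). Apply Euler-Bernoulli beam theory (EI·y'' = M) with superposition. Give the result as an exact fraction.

R_A = 27617/1800 kN, M_A = 8107/300 kN·m, R_B = 4783/1800 kN, M_B = -691/100 kN·m

Load 1 — applied couple M₀=12 kN·m at a=24/5 m (b=L-a=36/5):
  R_A = 6M₀ab/L³ = 6·12·(24/5)·(36/5)/12³ = 36/25 kN
  M_A = M₀b(2a-b)/L² = 12·(36/5)·(2·(24/5)-(36/5))/12² = 36/25 kN·m
  R_B = -6M₀ab/L³ = -6·12·(24/5)·(36/5)/12³ = -36/25 kN
  M_B = M₀a(2b-a)/L² = 12·(24/5)·(2·(36/5)-(24/5))/12² = 96/25 kN·m
Load 2 — applied couple M₀=20 kN·m at a=4 m (b=L-a=8):
  R_A = 6M₀ab/L³ = 6·20·4·8/12³ = 20/9 kN
  M_A = M₀b(2a-b)/L² = 20·8·(2·4-8)/12² = 0 kN·m
  R_B = -6M₀ab/L³ = -6·20·4·8/12³ = -20/9 kN
  M_B = M₀a(2b-a)/L² = 20·4·(2·8-4)/12² = 20/3 kN·m
Load 3 — point force P=6 kN at a=8 m (b=L-a=4):
  R_A = Pb²(3a+b)/L³ = 6·4²·(3·8+4)/12³ = 14/9 kN
  M_A = Pab²/L² = 6·8·4²/12² = 16/3 kN·m
  R_B = Pa²(a+3b)/L³ = 6·8²·(8+3·4)/12³ = 40/9 kN
  M_B = -Pa²b/L² = -6·8²·4/12² = -32/3 kN·m
Load 4 — point force P=12 kN at a=3 m (b=L-a=9):
  R_A = Pb²(3a+b)/L³ = 12·9²·(3·3+9)/12³ = 81/8 kN
  M_A = Pab²/L² = 12·3·9²/12² = 81/4 kN·m
  R_B = Pa²(a+3b)/L³ = 12·3²·(3+3·9)/12³ = 15/8 kN
  M_B = -Pa²b/L² = -12·3²·9/12² = -27/4 kN·m
Superposition: R_A = 27617/1800 kN, M_A = 8107/300 kN·m, R_B = 4783/1800 kN, M_B = -691/100 kN·m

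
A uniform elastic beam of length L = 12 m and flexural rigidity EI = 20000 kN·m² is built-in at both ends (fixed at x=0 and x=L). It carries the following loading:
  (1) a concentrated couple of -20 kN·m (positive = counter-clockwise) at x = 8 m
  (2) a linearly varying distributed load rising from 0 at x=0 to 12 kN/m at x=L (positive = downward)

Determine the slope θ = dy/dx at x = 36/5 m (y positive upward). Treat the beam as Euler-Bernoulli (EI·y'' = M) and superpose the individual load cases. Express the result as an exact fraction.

Load 1 — applied couple M₀=-20 kN·m at a=8 m (b=L-a=4):
  θ_1 = (R_Ax²/2 - M_Ax)/EI  [x≤a] with R_A=-20/9, M_A=-20/3 = ((-20/9)·(36/5)²/2 - (-20/3)·(36/5))/20000 = -3/6250 rad
Load 2 — triangular load w₀=12 kN/m (0→w₀ over full span):
  θ_2 = -w₀(2x(L-x)(L-2x)(x+2L)+x²(L-x)²)/(120LEI) = -12·(2·(36/5)·(12-(36/5))·(12-2·(36/5))·((36/5)+2·12)+(36/5)²·(12-(36/5))²)/(120·12·20000) = 648/390625 rad
Superposition: θ = Σ θ_i = 921/781250 rad ≈ 0.001179 rad

θ(36/5) = 921/781250 rad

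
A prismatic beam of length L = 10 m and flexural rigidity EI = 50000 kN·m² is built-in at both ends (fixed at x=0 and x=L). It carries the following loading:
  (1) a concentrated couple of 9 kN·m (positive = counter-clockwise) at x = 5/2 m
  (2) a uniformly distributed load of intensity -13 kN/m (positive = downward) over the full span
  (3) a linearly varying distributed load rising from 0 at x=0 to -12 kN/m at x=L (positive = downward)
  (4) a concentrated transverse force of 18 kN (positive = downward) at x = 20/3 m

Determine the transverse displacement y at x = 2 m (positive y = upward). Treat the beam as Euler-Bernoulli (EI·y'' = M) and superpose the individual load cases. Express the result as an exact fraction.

y(2) = 322681/90000000 m

Load 1 — applied couple M₀=9 kN·m at a=5/2 m (b=L-a=15/2):
  y_1 = (R_Ax³/6 - M_Ax²/2)/EI  [x≤a] with R_A=81/80, M_A=-27/16 = ((81/80)·2³/6 - (-27/16)·2²/2)/50000 = 189/2000000 m
Load 2 — uniform load w=-13 kN/m over full span:
  y_2 = -wx²(L-x)²/(24EI) = -(-13)·2²·(10-2)²/(24·50000) = 26/9375 m
Load 3 — triangular load w₀=-12 kN/m (0→w₀ over full span):
  y_3 = -w₀x²(L-x)²(x+2L)/(120LEI) = -(-12)·2²·(10-2)²·(2+2·10)/(120·10·50000) = 88/78125 m
Load 4 — point force P=18 kN at a=20/3 m (b=L-a=10/3):
  y_4 = -Pb²x²(3aL-(3a+b)x)/(6L³EI)  [x≤a] = -18·(10/3)²·2²·(3·(20/3)·10-(3·(20/3)+(10/3))·2)/(6·10³·50000) = -23/56250 m
Superposition: y = Σ y_i = 322681/90000000 m ≈ 0.003585 m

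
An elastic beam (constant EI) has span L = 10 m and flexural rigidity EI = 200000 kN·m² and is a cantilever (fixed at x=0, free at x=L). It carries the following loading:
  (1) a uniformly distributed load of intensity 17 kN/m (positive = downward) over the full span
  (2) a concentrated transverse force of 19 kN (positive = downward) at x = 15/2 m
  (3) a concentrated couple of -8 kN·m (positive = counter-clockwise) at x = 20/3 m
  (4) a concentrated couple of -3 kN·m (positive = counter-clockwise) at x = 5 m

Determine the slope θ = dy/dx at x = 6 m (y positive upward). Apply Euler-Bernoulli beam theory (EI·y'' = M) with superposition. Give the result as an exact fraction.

θ(6) = -807/50000 rad

Load 1 — uniform load w=17 kN/m over full span:
  θ_1 = -wx(x²-3Lx+3L²)/(6EI) = -17·6·(6²-3·10·6+3·10²)/(6·200000) = -663/50000 rad
Load 2 — point force P=19 kN at a=15/2 m (b=L-a=5/2):
  θ_2 = -Px(2a-x)/(2EI)  [x≤a] = -19·6·(2·(15/2)-6)/(2·200000) = -513/200000 rad
Load 3 — applied couple M₀=-8 kN·m at a=20/3 m (b=L-a=10/3):
  θ_3 = M₀x/EI  [x≤a] = (-8)·6/200000 = -3/12500 rad
Load 4 — applied couple M₀=-3 kN·m at a=5 m (b=L-a=5):
  θ_4 = M₀a/EI  [x>a] = (-3)·5/200000 = -3/40000 rad
Superposition: θ = Σ θ_i = -807/50000 rad ≈ -0.016140 rad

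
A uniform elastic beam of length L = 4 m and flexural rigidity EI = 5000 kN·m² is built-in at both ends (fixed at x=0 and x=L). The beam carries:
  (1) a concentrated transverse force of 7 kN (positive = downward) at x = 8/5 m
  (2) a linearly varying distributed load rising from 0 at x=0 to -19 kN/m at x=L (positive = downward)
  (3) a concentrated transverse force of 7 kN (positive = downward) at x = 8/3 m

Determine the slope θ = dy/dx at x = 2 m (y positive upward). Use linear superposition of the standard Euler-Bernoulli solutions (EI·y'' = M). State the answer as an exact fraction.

Load 1 — point force P=7 kN at a=8/5 m (b=L-a=12/5):
  θ_1 = Pa²(L-x)(2bL-(3b+a)(L-x))/(2L³EI)  [x>a] = 7·(8/5)²·(4-2)·(2·(12/5)·4-(3·(12/5)+(8/5))·(4-2))/(2·4³·5000) = 7/78125 rad
Load 2 — triangular load w₀=-19 kN/m (0→w₀ over full span):
  θ_2 = -w₀(2x(L-x)(L-2x)(x+2L)+x²(L-x)²)/(120LEI) = -(-19)·(2·2·(4-2)·(4-2·2)·(2+2·4)+2²·(4-2)²)/(120·4·5000) = 19/150000 rad
Load 3 — point force P=7 kN at a=8/3 m (b=L-a=4/3):
  θ_3 = -Pb²x(2aL-(3a+b)x)/(2L³EI)  [x≤a] = -7·(4/3)²·2·(2·(8/3)·4-(3·(8/3)+(4/3))·2)/(2·4³·5000) = -7/67500 rad
Superposition: θ = Σ θ_i = 3799/33750000 rad ≈ 0.000113 rad

θ(2) = 3799/33750000 rad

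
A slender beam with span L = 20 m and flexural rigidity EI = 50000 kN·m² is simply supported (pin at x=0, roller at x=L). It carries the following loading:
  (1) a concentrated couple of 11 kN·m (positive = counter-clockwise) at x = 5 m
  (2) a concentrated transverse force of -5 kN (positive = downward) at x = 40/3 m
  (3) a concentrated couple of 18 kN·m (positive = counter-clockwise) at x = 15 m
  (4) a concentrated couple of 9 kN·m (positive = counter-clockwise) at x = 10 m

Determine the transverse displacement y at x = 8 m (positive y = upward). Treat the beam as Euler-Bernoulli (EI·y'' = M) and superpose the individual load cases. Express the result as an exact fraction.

Load 1 — applied couple M₀=11 kN·m at a=5 m (b=L-a=15):
  y_1 = (M₀x³/(6L)-M₀(x-a)²/2+C₁x)/EI  [x>a] with C₁=M₀(3b²-L²)/(6L)=605/24 = (11·8³/(6·20)-11·(8-5)²/2+(605/24)·8)/50000 = 1991/500000 m
Load 2 — point force P=-5 kN at a=40/3 m (b=L-a=20/3):
  y_2 = -Pbx(L²-b²-x²)/(6LEI)  [x≤a] = -(-5)·(20/3)·8·(20²-(20/3)²-8²)/(6·20·50000) = 656/50625 m
Load 3 — applied couple M₀=18 kN·m at a=15 m (b=L-a=5):
  y_3 = (M₀x³/(6L)+C₁x)/EI  [x≤a] with C₁=M₀(3b²-L²)/(6L)=-195/4 = (18·8³/(6·20)+(-195/4)·8)/50000 = -783/125000 m
Load 4 — applied couple M₀=9 kN·m at a=10 m (b=L-a=10):
  y_4 = (M₀x³/(6L)+C₁x)/EI  [x≤a] with C₁=M₀(3b²-L²)/(6L)=-15/2 = (9·8³/(6·20)+(-15/2)·8)/50000 = -27/62500 m
Superposition: y = Σ y_i = 414883/40500000 m ≈ 0.010244 m

y(8) = 414883/40500000 m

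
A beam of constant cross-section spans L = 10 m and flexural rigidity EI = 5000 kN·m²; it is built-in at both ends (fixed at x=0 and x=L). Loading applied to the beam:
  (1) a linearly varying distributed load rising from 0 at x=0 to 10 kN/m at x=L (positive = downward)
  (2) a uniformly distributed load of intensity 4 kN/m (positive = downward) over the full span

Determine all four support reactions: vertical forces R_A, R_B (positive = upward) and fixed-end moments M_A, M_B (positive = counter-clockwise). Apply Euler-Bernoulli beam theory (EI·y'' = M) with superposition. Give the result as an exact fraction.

Load 1 — triangular load w₀=10 kN/m (0→w₀ over full span):
  R_A = 3w₀L/20 = 3·10·10/20 = 15 kN
  M_A = w₀L²/30 = 10·10²/30 = 100/3 kN·m
  R_B = 7w₀L/20 = 7·10·10/20 = 35 kN
  M_B = -w₀L²/20 = -10·10²/20 = -50 kN·m
Load 2 — uniform load w=4 kN/m over full span:
  R_A = wL/2 = 4·10/2 = 20 kN
  M_A = wL²/12 = 4·10²/12 = 100/3 kN·m
  R_B = wL/2 = 4·10/2 = 20 kN
  M_B = -wL²/12 = -4·10²/12 = -100/3 kN·m
Superposition: R_A = 35 kN, M_A = 200/3 kN·m, R_B = 55 kN, M_B = -250/3 kN·m

R_A = 35 kN, M_A = 200/3 kN·m, R_B = 55 kN, M_B = -250/3 kN·m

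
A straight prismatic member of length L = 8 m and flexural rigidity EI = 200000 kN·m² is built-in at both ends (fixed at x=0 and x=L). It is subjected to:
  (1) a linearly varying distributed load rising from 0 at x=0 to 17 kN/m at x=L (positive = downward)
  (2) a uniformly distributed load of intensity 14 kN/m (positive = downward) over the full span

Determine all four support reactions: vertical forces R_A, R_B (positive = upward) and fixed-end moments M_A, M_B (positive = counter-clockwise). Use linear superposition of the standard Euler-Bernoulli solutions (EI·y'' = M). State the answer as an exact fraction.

Load 1 — triangular load w₀=17 kN/m (0→w₀ over full span):
  R_A = 3w₀L/20 = 3·17·8/20 = 102/5 kN
  M_A = w₀L²/30 = 17·8²/30 = 544/15 kN·m
  R_B = 7w₀L/20 = 7·17·8/20 = 238/5 kN
  M_B = -w₀L²/20 = -17·8²/20 = -272/5 kN·m
Load 2 — uniform load w=14 kN/m over full span:
  R_A = wL/2 = 14·8/2 = 56 kN
  M_A = wL²/12 = 14·8²/12 = 224/3 kN·m
  R_B = wL/2 = 14·8/2 = 56 kN
  M_B = -wL²/12 = -14·8²/12 = -224/3 kN·m
Superposition: R_A = 382/5 kN, M_A = 1664/15 kN·m, R_B = 518/5 kN, M_B = -1936/15 kN·m

R_A = 382/5 kN, M_A = 1664/15 kN·m, R_B = 518/5 kN, M_B = -1936/15 kN·m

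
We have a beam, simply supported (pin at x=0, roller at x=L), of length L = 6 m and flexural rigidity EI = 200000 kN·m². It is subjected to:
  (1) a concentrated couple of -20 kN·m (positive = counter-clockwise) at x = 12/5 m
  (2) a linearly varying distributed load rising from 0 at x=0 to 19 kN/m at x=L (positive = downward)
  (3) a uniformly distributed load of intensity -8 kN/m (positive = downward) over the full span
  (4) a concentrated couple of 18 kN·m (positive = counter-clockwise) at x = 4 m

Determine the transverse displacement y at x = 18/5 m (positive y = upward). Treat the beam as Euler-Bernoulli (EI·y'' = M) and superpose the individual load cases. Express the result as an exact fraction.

Load 1 — applied couple M₀=-20 kN·m at a=12/5 m (b=L-a=18/5):
  y_1 = (M₀x³/(6L)-M₀(x-a)²/2+C₁x)/EI  [x>a] with C₁=M₀(3b²-L²)/(6L)=-8/5 = ((-20)·(18/5)³/(6·6)-(-20)·((18/5)-(12/5))²/2+(-8/5)·(18/5))/200000 = -27/312500 m
Load 2 — triangular load w₀=19 kN/m (0→w₀ over full span):
  y_2 = -w₀x(7L⁴-10L²x²+3x⁴)/(360LEI) = -19·(18/5)·(7·6⁴-10·6²·(18/5)²+3·(18/5)⁴)/(360·6·200000) = -37962/48828125 m
Load 3 — uniform load w=-8 kN/m over full span:
  y_3 = -wx(L³-2Lx²+x³)/(24EI) = -(-8)·(18/5)·(6³-2·6·(18/5)²+(18/5)³)/(24·200000) = 2511/3906250 m
Load 4 — applied couple M₀=18 kN·m at a=4 m (b=L-a=2):
  y_4 = (M₀x³/(6L)+C₁x)/EI  [x≤a] with C₁=M₀(3b²-L²)/(6L)=-12 = (18·(18/5)³/(6·6)+(-12)·(18/5))/200000 = -621/6250000 m
Superposition: y = Σ y_i = -250317/781250000 m ≈ -0.000320 m

y(18/5) = -250317/781250000 m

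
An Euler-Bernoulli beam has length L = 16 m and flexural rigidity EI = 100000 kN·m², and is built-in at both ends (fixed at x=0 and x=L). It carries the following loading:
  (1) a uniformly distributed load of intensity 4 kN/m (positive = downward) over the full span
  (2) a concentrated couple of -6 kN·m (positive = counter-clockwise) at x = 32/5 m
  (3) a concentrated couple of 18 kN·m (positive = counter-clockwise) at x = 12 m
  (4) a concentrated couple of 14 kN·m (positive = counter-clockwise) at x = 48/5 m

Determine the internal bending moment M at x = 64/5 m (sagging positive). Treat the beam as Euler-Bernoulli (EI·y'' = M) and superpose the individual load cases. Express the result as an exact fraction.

M(64/5) = -40147/3000 kN·m

Load 1 — uniform load w=4 kN/m over full span:
  M_1 = wLx/2 - wL²/12 - wx²/2 = 4·16·(64/5)/2 - 4·16²/12 - 4·(64/5)²/2 = -256/75 kN·m
Load 2 — applied couple M₀=-6 kN·m at a=32/5 m (b=L-a=48/5):
  M_2 = R_Ax - M_A - M₀  [x>a] with R_A=-27/50, M_A=-18/25 = (-27/50)·(64/5) - (-18/25) - (-6) = -24/125 kN·m
Load 3 — applied couple M₀=18 kN·m at a=12 m (b=L-a=4):
  M_3 = R_Ax - M_A - M₀  [x>a] with R_A=81/64, M_A=45/8 = (81/64)·(64/5) - (45/8) - 18 = -297/40 kN·m
Load 4 — applied couple M₀=14 kN·m at a=48/5 m (b=L-a=32/5):
  M_4 = R_Ax - M_A - M₀  [x>a] with R_A=63/50, M_A=112/25 = (63/50)·(64/5) - (112/25) - 14 = -294/125 kN·m
Superposition: M = Σ M_i = -40147/3000 kN·m ≈ -13.382333 kN·m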